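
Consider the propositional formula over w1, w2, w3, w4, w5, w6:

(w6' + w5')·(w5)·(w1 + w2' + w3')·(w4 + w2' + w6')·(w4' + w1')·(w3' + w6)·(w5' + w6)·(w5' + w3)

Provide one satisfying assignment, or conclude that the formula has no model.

The clause (w5) is unit, so w5 = 1.
The clause (w6') is unit, so w6 = 0.
Now (w6) is unsatisfied and unit — conflict.

UNSATISFIABLE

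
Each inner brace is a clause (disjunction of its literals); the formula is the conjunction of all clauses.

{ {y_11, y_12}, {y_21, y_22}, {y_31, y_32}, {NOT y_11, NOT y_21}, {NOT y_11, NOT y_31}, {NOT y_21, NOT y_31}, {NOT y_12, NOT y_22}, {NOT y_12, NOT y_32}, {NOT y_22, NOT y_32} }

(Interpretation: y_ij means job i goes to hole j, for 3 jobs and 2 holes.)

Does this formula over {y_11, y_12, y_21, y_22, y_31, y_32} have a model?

No

Suppose y_11 = true.
From the singleton clause (NOT y_21), y_21 = false.
From the singleton clause (y_22), y_22 = true.
From the singleton clause (NOT y_31), y_31 = false.
From the singleton clause (y_32), y_32 = true.
That conflicts with the unit clause (NOT y_32).
So y_11 must be the other value — set y_11 = false.
From the singleton clause (y_12), y_12 = true.
From the singleton clause (NOT y_22), y_22 = false.
From the singleton clause (y_21), y_21 = true.
From the singleton clause (NOT y_31), y_31 = false.
From the singleton clause (y_32), y_32 = true.
That conflicts with the unit clause (NOT y_32).
Both values of y_11 lead to a conflict.
No assignment satisfies every clause.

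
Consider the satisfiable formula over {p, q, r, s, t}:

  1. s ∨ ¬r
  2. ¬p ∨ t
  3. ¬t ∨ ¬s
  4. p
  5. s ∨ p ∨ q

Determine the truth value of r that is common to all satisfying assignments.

False

Suppose r = True.
(s) alone gives s = True.
(¬t) alone gives t = False.
(¬p) alone gives p = False.
That conflicts with the unit clause (p).
So every satisfying assignment has r = False.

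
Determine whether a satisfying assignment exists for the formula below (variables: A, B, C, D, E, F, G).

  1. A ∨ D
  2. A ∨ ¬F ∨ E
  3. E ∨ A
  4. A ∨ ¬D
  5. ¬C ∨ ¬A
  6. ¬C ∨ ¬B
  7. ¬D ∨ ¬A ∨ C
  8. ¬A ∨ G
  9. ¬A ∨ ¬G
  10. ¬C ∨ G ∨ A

No, unsatisfiable

Try A = True.
From the singleton clause (¬C), C = False.
From the singleton clause (¬D), D = False.
From the singleton clause (G), G = True.
Now (¬G) is unsatisfied and unit — conflict.
That branch fails; take A = False instead.
From the singleton clause (D), D = True.
Now (¬D) is unsatisfied and unit — conflict.
Both values of A lead to a conflict.
No assignment satisfies every clause.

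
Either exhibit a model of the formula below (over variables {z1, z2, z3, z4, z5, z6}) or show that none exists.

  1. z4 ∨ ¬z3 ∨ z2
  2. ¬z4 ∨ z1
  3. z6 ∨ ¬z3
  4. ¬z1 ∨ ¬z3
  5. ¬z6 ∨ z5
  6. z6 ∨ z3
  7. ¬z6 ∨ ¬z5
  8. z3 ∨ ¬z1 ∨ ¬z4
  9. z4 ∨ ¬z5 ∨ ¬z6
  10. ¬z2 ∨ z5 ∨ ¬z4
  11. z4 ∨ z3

Suppose z4 = False.
Unit clause (z3) forces z3 = True.
Unit clause (z2) forces z2 = True.
Unit clause (z6) forces z6 = True.
Unit clause (¬z1) forces z1 = False.
Unit clause (z5) forces z5 = True.
Now (¬z5) is unsatisfied and unit — conflict.
Backtrack on z4: now try z4 = True.
Unit clause (z1) forces z1 = True.
Unit clause (¬z3) forces z3 = False.
Now (z3) is unsatisfied and unit — conflict.
Neither z4 = True nor z4 = False works.

UNSATISFIABLE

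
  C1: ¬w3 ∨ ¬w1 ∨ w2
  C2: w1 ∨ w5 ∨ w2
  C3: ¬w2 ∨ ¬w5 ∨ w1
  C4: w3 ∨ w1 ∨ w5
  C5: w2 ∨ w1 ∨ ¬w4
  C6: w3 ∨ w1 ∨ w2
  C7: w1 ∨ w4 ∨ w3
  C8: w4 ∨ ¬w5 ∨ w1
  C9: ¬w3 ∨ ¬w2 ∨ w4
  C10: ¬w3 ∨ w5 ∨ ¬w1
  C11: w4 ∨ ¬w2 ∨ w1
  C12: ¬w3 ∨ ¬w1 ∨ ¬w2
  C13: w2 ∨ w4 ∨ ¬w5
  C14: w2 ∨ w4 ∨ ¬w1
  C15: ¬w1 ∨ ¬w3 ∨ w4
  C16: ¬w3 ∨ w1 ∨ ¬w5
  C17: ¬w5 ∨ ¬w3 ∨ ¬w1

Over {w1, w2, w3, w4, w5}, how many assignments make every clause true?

There are 2^5 = 32 truth assignments over (w1, w2, w3, w4, w5).
Split on w1. With w1 = True, the clauses containing w1 are satisfied and ¬w1 drops from the rest; 6 of the 2^4 = 16 assignments to the other variables satisfy what remains.
With w1 = False, by the same count on the reduced clause set, 1 assignment works.
(One model: w1=F, w2=T, w3=T, w4=T, w5=F.)
Total: 6 + 1 = 7.

7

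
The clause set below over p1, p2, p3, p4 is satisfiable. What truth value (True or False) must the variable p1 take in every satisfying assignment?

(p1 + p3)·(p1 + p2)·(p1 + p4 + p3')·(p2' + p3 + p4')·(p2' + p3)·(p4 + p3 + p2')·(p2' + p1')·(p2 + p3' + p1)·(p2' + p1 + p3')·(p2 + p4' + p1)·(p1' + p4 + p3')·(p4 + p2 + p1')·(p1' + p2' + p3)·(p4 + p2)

Suppose p1 = 0.
(p3) alone gives p3 = 1.
(p2) alone gives p2 = 1.
But (p2') is also a unit clause — contradiction.
So every satisfying assignment has p1 = True.

True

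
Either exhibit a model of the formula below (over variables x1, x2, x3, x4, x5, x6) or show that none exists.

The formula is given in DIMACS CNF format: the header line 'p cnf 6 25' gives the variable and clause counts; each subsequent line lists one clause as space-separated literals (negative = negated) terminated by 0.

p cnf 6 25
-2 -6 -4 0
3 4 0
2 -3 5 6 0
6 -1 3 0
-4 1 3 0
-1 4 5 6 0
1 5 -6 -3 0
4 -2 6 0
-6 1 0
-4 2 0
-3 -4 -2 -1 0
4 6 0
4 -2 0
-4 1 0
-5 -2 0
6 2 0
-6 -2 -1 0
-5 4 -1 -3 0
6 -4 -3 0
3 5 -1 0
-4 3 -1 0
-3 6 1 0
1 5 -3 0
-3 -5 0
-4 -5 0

x1 ↦ True, x2 ↦ False, x3 ↦ True, x4 ↦ False, x5 ↦ False, x6 ↦ True

Case x3 = True:
The clause (¬x5) is unit, so x5 = False.
The clause (x1) is unit, so x1 = True.
Case x2 = False:
The clause (x6) is unit, so x6 = True.
The clause (¬x4) is unit, so x4 = False.
Every clause now holds.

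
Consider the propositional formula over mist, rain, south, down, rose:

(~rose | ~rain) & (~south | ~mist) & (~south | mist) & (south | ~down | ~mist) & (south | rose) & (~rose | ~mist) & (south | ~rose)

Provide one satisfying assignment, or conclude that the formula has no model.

UNSATISFIABLE

Case rose = 0:
From the singleton clause (south), south = 1.
From the singleton clause (~mist), mist = 0.
That conflicts with the unit clause (mist).
So rose must be the other value — set rose = 1.
From the singleton clause (~rain), rain = 0.
From the singleton clause (~mist), mist = 0.
From the singleton clause (~south), south = 0.
That conflicts with the unit clause (south).
Either choice for rose ends in contradiction.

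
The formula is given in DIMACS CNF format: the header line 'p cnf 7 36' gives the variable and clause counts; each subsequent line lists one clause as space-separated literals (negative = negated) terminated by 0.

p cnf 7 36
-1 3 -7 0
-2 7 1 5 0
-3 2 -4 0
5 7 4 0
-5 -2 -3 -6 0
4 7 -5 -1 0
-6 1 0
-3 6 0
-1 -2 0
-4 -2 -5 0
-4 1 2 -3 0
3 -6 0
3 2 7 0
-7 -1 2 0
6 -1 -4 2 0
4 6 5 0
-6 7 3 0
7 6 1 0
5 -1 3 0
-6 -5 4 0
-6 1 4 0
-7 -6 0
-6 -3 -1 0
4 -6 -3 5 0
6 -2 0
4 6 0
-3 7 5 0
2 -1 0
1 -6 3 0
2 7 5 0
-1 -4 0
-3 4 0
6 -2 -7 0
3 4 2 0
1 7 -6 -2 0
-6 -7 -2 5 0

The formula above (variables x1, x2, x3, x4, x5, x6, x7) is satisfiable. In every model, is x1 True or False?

Suppose x1 = True.
The clause (¬x2) is unit, so x2 = False.
Now (x2) is unsatisfied and unit — conflict.
So every satisfying assignment has x1 = False.

False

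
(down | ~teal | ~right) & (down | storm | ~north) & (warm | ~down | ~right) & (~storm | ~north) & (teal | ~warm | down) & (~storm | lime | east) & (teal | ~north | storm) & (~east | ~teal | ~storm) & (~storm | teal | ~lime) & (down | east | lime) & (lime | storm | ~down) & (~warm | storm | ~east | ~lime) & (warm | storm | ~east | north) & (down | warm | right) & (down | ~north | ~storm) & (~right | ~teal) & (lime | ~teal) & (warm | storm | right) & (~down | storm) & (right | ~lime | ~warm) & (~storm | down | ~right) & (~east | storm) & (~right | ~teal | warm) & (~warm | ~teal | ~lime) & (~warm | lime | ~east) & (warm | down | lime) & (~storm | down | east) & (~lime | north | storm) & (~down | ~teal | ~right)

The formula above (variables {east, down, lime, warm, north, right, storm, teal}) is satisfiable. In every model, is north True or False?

Suppose north = 1.
From the singleton clause (~storm), storm = 0.
From the singleton clause (down), down = 1.
But (~down) is also a unit clause — contradiction.
So every satisfying assignment has north = False.

False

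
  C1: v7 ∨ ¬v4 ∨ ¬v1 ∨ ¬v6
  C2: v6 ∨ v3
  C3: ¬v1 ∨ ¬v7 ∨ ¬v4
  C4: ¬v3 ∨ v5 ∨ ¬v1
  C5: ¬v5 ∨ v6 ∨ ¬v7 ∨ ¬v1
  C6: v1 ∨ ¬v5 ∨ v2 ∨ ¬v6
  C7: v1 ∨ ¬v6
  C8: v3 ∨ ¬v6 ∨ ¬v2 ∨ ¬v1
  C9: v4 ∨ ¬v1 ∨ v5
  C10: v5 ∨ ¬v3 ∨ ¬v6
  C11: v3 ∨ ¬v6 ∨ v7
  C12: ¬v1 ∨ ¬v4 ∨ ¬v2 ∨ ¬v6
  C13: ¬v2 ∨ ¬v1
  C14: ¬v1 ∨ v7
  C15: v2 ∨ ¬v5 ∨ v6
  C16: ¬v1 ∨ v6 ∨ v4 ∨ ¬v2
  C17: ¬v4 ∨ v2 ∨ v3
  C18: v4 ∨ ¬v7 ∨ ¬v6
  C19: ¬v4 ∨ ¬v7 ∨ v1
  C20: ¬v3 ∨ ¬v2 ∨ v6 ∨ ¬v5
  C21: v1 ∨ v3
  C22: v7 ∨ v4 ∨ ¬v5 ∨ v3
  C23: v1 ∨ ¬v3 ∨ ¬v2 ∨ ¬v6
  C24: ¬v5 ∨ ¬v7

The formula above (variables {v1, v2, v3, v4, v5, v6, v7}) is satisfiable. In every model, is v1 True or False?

False

Suppose v1 = True.
From the singleton clause (¬v2), v2 = False.
From the singleton clause (v7), v7 = True.
From the singleton clause (¬v4), v4 = False.
From the singleton clause (v5), v5 = True.
That conflicts with the unit clause (¬v5).
So every satisfying assignment has v1 = False.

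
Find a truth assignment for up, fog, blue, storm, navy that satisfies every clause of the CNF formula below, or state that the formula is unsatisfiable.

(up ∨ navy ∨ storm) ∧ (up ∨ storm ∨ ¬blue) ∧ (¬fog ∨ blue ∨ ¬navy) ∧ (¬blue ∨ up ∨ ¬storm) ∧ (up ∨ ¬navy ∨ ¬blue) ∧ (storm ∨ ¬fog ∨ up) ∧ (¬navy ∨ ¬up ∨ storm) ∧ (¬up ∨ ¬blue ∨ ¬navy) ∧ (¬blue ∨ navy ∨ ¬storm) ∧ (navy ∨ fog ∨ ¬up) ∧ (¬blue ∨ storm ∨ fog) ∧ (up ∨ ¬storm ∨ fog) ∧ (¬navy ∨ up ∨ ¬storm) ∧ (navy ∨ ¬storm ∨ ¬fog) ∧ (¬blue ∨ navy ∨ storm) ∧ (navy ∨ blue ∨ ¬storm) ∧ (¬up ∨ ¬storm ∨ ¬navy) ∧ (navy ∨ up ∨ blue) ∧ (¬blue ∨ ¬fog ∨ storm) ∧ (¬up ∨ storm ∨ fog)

Suppose up = False.
Suppose navy = True.
Unit clause (¬blue) forces blue = False.
Unit clause (¬fog) forces fog = False.
Unit clause (¬storm) forces storm = False.
Every clause now holds.

up=False; fog=False; blue=False; storm=False; navy=True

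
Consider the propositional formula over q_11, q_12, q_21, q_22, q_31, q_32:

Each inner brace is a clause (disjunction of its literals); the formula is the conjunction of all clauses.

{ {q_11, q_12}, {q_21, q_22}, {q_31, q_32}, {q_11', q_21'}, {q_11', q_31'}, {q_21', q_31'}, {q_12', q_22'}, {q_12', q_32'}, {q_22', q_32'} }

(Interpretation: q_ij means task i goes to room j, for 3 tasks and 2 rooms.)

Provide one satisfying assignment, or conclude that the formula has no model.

UNSATISFIABLE

Branch on q_11: set q_11 = 1.
The clause (q_21') is unit, so q_21 = 0.
The clause (q_22) is unit, so q_22 = 1.
The clause (q_31') is unit, so q_31 = 0.
The clause (q_32) is unit, so q_32 = 1.
Now (q_32') is unsatisfied and unit — conflict.
So q_11 must be the other value — set q_11 = 0.
The clause (q_12) is unit, so q_12 = 1.
The clause (q_22') is unit, so q_22 = 0.
The clause (q_21) is unit, so q_21 = 1.
The clause (q_31') is unit, so q_31 = 0.
The clause (q_32) is unit, so q_32 = 1.
Now (q_32') is unsatisfied and unit — conflict.
Either choice for q_11 ends in contradiction.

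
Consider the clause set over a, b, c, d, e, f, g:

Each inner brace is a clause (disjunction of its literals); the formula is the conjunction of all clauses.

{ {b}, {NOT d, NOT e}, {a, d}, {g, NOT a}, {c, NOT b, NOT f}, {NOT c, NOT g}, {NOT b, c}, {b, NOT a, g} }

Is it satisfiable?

Satisfiable

The clause (b) is unit, so b = true.
The clause (c) is unit, so c = true.
The clause (NOT g) is unit, so g = false.
The clause (NOT a) is unit, so a = false.
The clause (d) is unit, so d = true.
The clause (NOT e) is unit, so e = false.
Every clause is now satisfied; f is unconstrained.
A satisfying assignment: a ↦ false,  b ↦ true,  c ↦ true,  d ↦ true,  e ↦ false,  f ↦ true,  g ↦ false.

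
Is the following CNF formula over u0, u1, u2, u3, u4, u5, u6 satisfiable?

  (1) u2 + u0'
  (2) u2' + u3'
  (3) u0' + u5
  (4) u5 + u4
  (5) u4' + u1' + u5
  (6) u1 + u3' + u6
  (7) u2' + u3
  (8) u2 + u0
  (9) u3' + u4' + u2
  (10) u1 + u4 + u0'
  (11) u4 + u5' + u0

Unsatisfiable

Try u2 = 1.
From the singleton clause (u3'), u3 = 0.
But (u3) is also a unit clause — contradiction.
So u2 must be the other value — set u2 = 0.
From the singleton clause (u0'), u0 = 0.
But (u0) is also a unit clause — contradiction.
Neither u2 = 1 nor u2 = 0 works.
No assignment satisfies every clause.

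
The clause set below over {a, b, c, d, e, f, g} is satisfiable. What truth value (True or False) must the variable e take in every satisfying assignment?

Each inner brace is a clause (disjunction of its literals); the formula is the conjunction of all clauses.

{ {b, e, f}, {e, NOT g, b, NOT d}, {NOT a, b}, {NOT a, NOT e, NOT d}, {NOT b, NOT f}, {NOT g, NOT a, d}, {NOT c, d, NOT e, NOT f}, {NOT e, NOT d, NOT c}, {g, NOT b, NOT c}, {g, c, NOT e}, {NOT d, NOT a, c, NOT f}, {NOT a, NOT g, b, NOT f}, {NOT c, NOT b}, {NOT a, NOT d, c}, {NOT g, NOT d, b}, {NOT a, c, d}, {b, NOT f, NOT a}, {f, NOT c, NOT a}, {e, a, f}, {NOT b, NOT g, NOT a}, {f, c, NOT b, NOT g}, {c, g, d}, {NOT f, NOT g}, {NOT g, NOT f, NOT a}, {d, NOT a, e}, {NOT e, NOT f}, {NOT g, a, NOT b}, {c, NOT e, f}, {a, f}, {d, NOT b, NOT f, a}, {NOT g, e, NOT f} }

Suppose e = true.
From the singleton clause (NOT f), f = false.
From the singleton clause (c), c = true.
From the singleton clause (NOT d), d = false.
From the singleton clause (NOT b), b = false.
From the singleton clause (NOT a), a = false.
That conflicts with the unit clause (a).
So every satisfying assignment has e = False.

False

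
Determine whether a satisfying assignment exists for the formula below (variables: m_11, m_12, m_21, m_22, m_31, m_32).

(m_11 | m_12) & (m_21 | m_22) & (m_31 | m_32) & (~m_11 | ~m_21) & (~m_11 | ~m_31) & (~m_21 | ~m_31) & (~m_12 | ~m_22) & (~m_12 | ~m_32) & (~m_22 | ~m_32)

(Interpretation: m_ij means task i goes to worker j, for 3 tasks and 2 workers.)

Suppose m_11 = 1.
(~m_21) alone gives m_21 = 0.
(m_22) alone gives m_22 = 1.
(~m_31) alone gives m_31 = 0.
(m_32) alone gives m_32 = 1.
That conflicts with the unit clause (~m_32).
So m_11 must be the other value — set m_11 = 0.
(m_12) alone gives m_12 = 1.
(~m_22) alone gives m_22 = 0.
(m_21) alone gives m_21 = 1.
(~m_31) alone gives m_31 = 0.
(m_32) alone gives m_32 = 1.
That conflicts with the unit clause (~m_32).
Either choice for m_11 ends in contradiction.
No assignment satisfies every clause.

No, unsatisfiable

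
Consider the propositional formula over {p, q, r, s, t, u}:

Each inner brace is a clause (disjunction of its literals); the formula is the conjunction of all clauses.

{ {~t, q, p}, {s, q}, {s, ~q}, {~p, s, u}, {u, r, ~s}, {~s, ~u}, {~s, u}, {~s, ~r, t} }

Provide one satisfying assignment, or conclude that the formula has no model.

UNSATISFIABLE

Suppose s = 1.
The clause (~u) is unit, so u = 0.
That conflicts with the unit clause (u).
So s must be the other value — set s = 0.
The clause (q) is unit, so q = 1.
That conflicts with the unit clause (~q).
Neither s = 1 nor s = 0 works.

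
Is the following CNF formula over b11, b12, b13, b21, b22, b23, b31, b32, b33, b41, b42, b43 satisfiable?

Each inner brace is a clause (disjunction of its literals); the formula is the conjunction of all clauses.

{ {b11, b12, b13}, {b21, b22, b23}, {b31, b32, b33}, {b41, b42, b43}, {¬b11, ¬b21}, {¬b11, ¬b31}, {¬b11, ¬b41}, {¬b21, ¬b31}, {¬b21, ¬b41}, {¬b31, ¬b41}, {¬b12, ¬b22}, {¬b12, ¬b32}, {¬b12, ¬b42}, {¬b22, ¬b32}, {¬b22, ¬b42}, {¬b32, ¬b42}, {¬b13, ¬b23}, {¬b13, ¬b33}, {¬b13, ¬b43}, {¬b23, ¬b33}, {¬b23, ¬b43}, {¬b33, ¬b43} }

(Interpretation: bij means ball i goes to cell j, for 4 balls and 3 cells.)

Unsatisfiable

Branch on b11: set b11 = False.
Branch on b12: set b12 = True.
(¬b22) alone gives b22 = False.
(¬b32) alone gives b32 = False.
(¬b42) alone gives b42 = False.
Branch on b21: set b21 = True.
(¬b31) alone gives b31 = False.
(b33) alone gives b33 = True.
(¬b41) alone gives b41 = False.
(b43) alone gives b43 = True.
Now (¬b43) is unsatisfied and unit — conflict.
Backtrack on b21: now try b21 = False.
(b23) alone gives b23 = True.
(¬b13) alone gives b13 = False.
(¬b33) alone gives b33 = False.
(b31) alone gives b31 = True.
(¬b41) alone gives b41 = False.
(b43) alone gives b43 = True.
Now (¬b43) is unsatisfied and unit — conflict.
Either choice for b21 ends in contradiction.
Backtrack on b12: now try b12 = False.
(b13) alone gives b13 = True.
(¬b23) alone gives b23 = False.
(¬b33) alone gives b33 = False.
(¬b43) alone gives b43 = False.
Branch on b21: set b21 = True.
(¬b31) alone gives b31 = False.
(b32) alone gives b32 = True.
(¬b41) alone gives b41 = False.
(b42) alone gives b42 = True.
Now (¬b42) is unsatisfied and unit — conflict.
Backtrack on b21: now try b21 = False.
(b22) alone gives b22 = True.
(¬b32) alone gives b32 = False.
(b31) alone gives b31 = True.
(¬b41) alone gives b41 = False.
(b42) alone gives b42 = True.
Now (¬b42) is unsatisfied and unit — conflict.
Either choice for b21 ends in contradiction.
Either choice for b12 ends in contradiction.
Backtrack on b11: now try b11 = True.
(¬b21) alone gives b21 = False.
(¬b31) alone gives b31 = False.
(¬b41) alone gives b41 = False.
Branch on b22: set b22 = True.
(¬b12) alone gives b12 = False.
(¬b32) alone gives b32 = False.
(b33) alone gives b33 = True.
(¬b42) alone gives b42 = False.
(b43) alone gives b43 = True.
Now (¬b43) is unsatisfied and unit — conflict.
Backtrack on b22: now try b22 = False.
(b23) alone gives b23 = True.
(¬b13) alone gives b13 = False.
(¬b33) alone gives b33 = False.
(b32) alone gives b32 = True.
(¬b12) alone gives b12 = False.
(¬b42) alone gives b42 = False.
(b43) alone gives b43 = True.
Now (¬b43) is unsatisfied and unit — conflict.
Either choice for b22 ends in contradiction.
Either choice for b11 ends in contradiction.
No assignment satisfies every clause.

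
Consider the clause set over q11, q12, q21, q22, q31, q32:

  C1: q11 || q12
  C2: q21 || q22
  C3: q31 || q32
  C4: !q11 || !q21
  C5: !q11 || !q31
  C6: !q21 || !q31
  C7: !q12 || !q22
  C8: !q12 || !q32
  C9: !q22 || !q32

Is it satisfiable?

No, unsatisfiable

Suppose q11 = true.
Unit clause (!q21) forces q21 = false.
Unit clause (q22) forces q22 = true.
Unit clause (!q31) forces q31 = false.
Unit clause (q32) forces q32 = true.
That conflicts with the unit clause (!q32).
So q11 must be the other value — set q11 = false.
Unit clause (q12) forces q12 = true.
Unit clause (!q22) forces q22 = false.
Unit clause (q21) forces q21 = true.
Unit clause (!q31) forces q31 = false.
Unit clause (q32) forces q32 = true.
That conflicts with the unit clause (!q32).
Neither q11 = true nor q11 = false works.
No assignment satisfies every clause.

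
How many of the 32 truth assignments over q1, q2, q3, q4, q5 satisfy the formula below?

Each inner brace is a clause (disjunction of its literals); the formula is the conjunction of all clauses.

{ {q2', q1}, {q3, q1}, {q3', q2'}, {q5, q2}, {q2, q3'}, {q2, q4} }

5

There are 2^5 = 32 truth assignments over (q1, q2, q3, q4, q5).
Split on q4. With q4 = 1, the clauses containing q4 are satisfied and q4' drops from the rest; 3 of the 2^4 = 16 assignments to the other variables satisfy what remains.
With q4 = 0, by the same count on the reduced clause set, 2 assignments work.
(One model: q1=T, q2=F, q3=F, q4=T, q5=T.)
Total: 3 + 2 = 5.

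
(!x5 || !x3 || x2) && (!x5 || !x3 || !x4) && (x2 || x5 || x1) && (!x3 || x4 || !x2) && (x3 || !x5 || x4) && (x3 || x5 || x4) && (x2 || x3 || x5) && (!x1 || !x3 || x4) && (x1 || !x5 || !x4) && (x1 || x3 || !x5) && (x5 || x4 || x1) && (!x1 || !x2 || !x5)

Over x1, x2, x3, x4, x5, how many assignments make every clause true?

6

There are 2^5 = 32 truth assignments over (x1, x2, x3, x4, x5).
Split on x5. With x5 = true, the clauses containing x5 are satisfied and !x5 drops from the rest; 1 of the 2^4 = 16 assignments to the other variables satisfy what remains.
With x5 = false, by the same count on the reduced clause set, 5 assignments work.
(One model: x1=F, x2=T, x3=F, x4=T, x5=F.)
Total: 1 + 5 = 6.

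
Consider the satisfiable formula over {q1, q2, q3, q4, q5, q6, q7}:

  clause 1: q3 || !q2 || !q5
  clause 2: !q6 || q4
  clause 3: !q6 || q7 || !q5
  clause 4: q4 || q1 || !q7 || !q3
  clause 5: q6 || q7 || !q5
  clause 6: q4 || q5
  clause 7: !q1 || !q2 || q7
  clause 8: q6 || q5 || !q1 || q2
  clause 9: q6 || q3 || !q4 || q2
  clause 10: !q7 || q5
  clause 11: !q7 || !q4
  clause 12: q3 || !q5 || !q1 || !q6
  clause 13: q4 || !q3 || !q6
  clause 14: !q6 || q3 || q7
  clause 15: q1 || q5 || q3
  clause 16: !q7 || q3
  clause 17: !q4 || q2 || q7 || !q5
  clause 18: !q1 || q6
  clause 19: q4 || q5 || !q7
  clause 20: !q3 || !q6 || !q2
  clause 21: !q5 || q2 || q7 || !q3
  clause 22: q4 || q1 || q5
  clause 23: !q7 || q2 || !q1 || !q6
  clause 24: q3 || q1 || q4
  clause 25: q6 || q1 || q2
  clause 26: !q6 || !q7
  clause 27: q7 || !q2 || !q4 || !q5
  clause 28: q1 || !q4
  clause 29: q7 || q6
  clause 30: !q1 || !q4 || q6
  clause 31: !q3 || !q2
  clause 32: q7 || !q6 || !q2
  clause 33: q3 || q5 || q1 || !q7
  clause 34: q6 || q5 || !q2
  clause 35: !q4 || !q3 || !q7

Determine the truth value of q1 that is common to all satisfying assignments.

True

Suppose q1 = false.
From the singleton clause (!q4), q4 = false.
From the singleton clause (!q6), q6 = false.
From the singleton clause (q5), q5 = true.
From the singleton clause (q7), q7 = true.
From the singleton clause (!q3), q3 = false.
Now (q3) is unsatisfied and unit — conflict.
So every satisfying assignment has q1 = True.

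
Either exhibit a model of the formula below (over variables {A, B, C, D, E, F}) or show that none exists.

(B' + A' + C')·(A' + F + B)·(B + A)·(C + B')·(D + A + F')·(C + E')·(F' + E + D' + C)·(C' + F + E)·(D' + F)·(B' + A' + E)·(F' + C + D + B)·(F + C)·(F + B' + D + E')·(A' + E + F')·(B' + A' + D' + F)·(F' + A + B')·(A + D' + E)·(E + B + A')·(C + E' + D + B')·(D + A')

Try B = 0.
(A) alone gives A = 1.
(F) alone gives F = 1.
(E) alone gives E = 1.
(C) alone gives C = 1.
(D) alone gives D = 1.
This assignment satisfies each clause.

A: 1,  B: 0,  C: 1,  D: 1,  E: 1,  F: 1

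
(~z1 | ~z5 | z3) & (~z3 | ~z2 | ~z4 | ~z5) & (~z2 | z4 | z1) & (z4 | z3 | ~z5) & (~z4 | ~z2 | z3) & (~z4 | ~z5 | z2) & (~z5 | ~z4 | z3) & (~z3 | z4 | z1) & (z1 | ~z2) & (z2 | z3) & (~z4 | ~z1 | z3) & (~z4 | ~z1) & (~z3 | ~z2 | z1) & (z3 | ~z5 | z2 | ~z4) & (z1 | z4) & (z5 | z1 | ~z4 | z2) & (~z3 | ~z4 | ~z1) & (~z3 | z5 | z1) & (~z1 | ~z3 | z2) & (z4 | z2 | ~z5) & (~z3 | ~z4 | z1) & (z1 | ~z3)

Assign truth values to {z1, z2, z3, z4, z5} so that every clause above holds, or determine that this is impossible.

Branch on z1: set z1 = 1.
From the singleton clause (~z4), z4 = 0.
Branch on z5: set z5 = 1.
From the singleton clause (z3), z3 = 1.
From the singleton clause (z2), z2 = 1.
Every clause now holds.

z1=1; z2=1; z3=1; z4=0; z5=1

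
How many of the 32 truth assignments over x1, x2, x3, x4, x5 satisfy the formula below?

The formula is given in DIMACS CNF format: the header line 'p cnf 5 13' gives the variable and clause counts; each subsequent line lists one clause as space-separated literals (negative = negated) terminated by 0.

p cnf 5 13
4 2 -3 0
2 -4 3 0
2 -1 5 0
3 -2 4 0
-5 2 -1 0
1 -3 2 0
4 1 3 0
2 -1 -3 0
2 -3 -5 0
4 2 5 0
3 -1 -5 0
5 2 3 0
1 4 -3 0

9

There are 2^5 = 32 truth assignments over (x1, x2, x3, x4, x5).
Split on x2. With x2 = True, the clauses containing x2 are satisfied and ¬x2 drops from the rest; 9 of the 2^4 = 16 assignments to the other variables satisfy what remains.
With x2 = False, by the same count on the reduced clause set, 0 assignments work.
Total: 9 + 0 = 9.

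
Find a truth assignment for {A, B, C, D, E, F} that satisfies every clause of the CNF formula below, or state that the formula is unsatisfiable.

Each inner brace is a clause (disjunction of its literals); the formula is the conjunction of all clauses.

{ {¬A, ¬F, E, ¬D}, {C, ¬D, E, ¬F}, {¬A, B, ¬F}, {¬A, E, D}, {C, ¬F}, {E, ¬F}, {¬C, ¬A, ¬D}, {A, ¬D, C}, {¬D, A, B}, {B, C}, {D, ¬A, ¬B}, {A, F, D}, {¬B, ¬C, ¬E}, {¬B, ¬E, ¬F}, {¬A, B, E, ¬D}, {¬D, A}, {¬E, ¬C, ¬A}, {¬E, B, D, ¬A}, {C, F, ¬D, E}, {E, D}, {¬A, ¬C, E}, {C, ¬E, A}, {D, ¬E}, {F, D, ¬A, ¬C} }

A=True, B=True, C=False, D=True, E=True, F=False

Suppose C = False.
From the singleton clause (¬F), F = False.
From the singleton clause (B), B = True.
Suppose A = True.
From the singleton clause (D), D = True.
From the singleton clause (E), E = True.
This assignment satisfies each clause.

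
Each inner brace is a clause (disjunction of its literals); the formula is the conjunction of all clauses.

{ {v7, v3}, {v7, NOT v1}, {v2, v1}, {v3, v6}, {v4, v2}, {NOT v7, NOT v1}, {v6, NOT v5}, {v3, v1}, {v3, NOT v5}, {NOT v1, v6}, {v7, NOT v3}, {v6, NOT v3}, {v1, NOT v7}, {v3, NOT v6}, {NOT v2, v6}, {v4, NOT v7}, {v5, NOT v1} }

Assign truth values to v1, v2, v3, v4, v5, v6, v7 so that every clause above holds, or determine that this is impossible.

UNSATISFIABLE

Branch on v7: set v7 = true.
From the singleton clause (NOT v1), v1 = false.
But (v1) is also a unit clause — contradiction.
So v7 must be the other value — set v7 = false.
From the singleton clause (v3), v3 = true.
But (NOT v3) is also a unit clause — contradiction.
Neither v7 = true nor v7 = false works.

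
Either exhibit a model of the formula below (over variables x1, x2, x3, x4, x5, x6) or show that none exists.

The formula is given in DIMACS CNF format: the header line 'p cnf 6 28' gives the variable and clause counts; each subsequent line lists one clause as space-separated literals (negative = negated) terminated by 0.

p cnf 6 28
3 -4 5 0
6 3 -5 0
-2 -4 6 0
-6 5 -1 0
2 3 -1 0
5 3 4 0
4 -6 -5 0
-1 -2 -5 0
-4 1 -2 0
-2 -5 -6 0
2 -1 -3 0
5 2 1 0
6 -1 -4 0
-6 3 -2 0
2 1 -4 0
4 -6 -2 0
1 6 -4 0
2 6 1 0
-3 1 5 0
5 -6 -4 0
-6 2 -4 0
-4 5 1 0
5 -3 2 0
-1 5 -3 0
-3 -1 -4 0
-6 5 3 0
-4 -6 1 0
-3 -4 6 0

Try x3 = True.
Try x2 = True.
Try x4 = False.
From the singleton clause (¬x6), x6 = False.
Try x1 = False.
From the singleton clause (x5), x5 = True.
This assignment satisfies each clause.

x1=False,  x2=True,  x3=True,  x4=False,  x5=True,  x6=False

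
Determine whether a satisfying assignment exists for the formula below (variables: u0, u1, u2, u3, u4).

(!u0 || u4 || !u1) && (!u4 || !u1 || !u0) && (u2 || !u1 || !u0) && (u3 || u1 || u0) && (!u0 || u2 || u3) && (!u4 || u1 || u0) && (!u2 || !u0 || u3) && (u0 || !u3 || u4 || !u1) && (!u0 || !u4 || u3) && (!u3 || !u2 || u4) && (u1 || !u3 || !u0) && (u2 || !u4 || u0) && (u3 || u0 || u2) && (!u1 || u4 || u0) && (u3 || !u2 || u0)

Suppose u0 = false.
Suppose u3 = true.
Suppose u4 = false.
The clause (!u1) is unit, so u1 = false.
The clause (!u2) is unit, so u2 = false.
This assignment satisfies each clause.
A satisfying assignment: u0=false,  u1=false,  u2=false,  u3=true,  u4=false.

Yes, satisfiable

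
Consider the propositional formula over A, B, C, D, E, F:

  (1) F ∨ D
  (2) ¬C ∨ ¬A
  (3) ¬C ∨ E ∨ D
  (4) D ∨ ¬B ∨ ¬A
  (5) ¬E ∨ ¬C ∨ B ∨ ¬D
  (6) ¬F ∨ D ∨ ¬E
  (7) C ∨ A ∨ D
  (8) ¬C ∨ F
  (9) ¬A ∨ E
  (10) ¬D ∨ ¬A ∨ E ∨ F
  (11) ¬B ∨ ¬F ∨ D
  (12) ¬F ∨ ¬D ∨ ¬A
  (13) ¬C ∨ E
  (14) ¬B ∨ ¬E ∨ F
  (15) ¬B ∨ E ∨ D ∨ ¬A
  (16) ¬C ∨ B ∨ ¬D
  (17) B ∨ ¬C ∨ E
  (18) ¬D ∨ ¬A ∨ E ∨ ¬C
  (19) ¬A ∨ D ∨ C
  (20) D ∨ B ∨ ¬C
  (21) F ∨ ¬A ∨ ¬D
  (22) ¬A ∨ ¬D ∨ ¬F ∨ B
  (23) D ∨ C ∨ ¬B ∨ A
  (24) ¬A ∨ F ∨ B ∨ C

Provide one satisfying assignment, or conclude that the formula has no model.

Try F = True.
Try C = False.
Try D = True.
(¬A) alone gives A = False.
No clause remains; B, E are free.

A: False; B: False; C: False; D: True; E: False; F: True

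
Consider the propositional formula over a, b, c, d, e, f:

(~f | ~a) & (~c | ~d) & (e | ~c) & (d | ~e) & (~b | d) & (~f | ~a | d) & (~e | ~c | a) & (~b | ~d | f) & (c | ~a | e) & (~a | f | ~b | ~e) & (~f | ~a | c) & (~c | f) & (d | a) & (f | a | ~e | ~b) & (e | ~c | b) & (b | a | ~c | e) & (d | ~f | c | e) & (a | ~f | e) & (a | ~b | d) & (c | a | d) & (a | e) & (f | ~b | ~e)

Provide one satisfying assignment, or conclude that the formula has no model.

a ↦ 0,  b ↦ 0,  c ↦ 0,  d ↦ 1,  e ↦ 1,  f ↦ 0

Try f = 0.
Unit clause (~c) forces c = 0.
Try d = 1.
Unit clause (~b) forces b = 0.
Try a = 0.
Unit clause (e) forces e = 1.
This assignment satisfies each clause.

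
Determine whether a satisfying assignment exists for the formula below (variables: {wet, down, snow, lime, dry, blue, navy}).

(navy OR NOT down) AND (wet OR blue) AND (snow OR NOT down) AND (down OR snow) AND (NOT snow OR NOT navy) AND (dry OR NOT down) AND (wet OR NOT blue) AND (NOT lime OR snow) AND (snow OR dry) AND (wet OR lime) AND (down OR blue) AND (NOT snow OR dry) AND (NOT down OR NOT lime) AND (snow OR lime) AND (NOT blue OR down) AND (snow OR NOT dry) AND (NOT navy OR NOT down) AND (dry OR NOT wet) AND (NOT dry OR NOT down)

Try navy = true.
From the singleton clause (NOT snow), snow = false.
From the singleton clause (NOT down), down = false.
That conflicts with the unit clause (down).
That branch fails; take navy = false instead.
From the singleton clause (NOT down), down = false.
From the singleton clause (snow), snow = true.
From the singleton clause (blue), blue = true.
That conflicts with the unit clause (NOT blue).
Either choice for navy ends in contradiction.
No assignment satisfies every clause.

Unsatisfiable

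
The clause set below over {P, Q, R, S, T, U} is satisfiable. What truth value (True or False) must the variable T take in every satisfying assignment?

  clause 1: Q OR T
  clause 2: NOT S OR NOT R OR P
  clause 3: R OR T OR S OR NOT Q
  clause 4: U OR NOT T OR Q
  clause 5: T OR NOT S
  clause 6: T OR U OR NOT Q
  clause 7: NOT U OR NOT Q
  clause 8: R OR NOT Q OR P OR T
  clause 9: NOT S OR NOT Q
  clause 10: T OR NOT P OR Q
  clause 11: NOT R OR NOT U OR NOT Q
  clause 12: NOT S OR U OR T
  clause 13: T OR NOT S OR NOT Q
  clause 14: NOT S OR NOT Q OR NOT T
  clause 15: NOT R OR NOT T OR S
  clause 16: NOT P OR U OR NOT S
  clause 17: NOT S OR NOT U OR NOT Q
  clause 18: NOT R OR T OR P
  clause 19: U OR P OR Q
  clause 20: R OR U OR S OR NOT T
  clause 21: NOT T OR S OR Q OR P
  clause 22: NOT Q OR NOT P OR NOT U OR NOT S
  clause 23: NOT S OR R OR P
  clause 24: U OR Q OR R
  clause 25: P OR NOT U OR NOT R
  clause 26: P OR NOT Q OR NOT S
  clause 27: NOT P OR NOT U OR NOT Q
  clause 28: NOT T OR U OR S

Suppose T = false.
Unit clause (Q) forces Q = true.
Unit clause (NOT S) forces S = false.
Unit clause (R) forces R = true.
Unit clause (U) forces U = true.
That conflicts with the unit clause (NOT U).
So every satisfying assignment has T = True.

True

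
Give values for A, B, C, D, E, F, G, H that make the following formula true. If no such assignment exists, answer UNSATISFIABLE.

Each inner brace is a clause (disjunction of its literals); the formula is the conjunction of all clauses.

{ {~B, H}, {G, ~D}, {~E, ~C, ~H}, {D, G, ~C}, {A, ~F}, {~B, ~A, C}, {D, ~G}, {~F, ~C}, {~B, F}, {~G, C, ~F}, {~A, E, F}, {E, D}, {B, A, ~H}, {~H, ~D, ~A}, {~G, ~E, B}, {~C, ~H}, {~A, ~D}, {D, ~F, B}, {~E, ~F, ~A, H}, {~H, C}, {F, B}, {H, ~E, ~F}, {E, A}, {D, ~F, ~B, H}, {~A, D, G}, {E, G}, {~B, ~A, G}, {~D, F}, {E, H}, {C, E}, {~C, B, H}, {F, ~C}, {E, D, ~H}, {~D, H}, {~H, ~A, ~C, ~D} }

UNSATISFIABLE

Suppose B = 0.
Unit clause (F) forces F = 1.
Unit clause (A) forces A = 1.
Unit clause (~C) forces C = 0.
Unit clause (~G) forces G = 0.
Unit clause (~D) forces D = 0.
But (D) is also a unit clause — contradiction.
That branch fails; take B = 1 instead.
Unit clause (H) forces H = 1.
Unit clause (F) forces F = 1.
Unit clause (A) forces A = 1.
Unit clause (C) forces C = 1.
But (~C) is also a unit clause — contradiction.
Neither B = 1 nor B = 0 works.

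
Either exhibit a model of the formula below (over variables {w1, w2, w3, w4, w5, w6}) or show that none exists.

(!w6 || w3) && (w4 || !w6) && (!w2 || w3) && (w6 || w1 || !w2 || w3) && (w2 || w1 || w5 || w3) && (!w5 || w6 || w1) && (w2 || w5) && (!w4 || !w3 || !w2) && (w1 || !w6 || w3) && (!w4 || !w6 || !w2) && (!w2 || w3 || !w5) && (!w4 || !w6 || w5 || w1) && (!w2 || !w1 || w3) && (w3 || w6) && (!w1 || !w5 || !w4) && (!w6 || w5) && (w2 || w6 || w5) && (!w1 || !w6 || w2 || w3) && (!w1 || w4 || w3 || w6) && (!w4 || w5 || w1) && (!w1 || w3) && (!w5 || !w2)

Try w6 = false.
(w3) alone gives w3 = true.
Try w5 = false.
(w2) alone gives w2 = true.
(!w4) alone gives w4 = false.
All clauses hold; w1 can take either value.

w1=false, w2=true, w3=true, w4=false, w5=false, w6=false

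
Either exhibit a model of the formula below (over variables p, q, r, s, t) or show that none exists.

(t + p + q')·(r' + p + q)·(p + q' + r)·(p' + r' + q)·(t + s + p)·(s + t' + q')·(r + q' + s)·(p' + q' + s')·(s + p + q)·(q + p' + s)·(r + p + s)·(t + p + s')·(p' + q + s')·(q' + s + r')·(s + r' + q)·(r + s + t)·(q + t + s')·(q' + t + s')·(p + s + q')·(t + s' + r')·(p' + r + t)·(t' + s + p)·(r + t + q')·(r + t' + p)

p ↦ 0; q ↦ 1; r ↦ 1; s ↦ 1; t ↦ 1

Try t = 1.
Try s = 1.
Try p = 0.
Unit clause (r) forces r = 1.
Unit clause (q) forces q = 1.
All clauses are satisfied.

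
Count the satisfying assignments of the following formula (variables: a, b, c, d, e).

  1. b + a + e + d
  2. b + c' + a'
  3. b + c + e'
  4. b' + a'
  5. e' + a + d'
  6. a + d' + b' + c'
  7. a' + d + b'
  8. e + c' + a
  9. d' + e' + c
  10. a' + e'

There are 2^5 = 32 truth assignments over (a, b, c, d, e).
Split on e. With e = 1, the clauses containing e are satisfied and e' drops from the rest; 3 of the 2^4 = 16 assignments to the other variables satisfy what remains.
With e = 0, by the same count on the reduced clause set, 5 assignments work.
(One model: a=F, b=F, c=F, d=T, e=F.)
Total: 3 + 5 = 8.

8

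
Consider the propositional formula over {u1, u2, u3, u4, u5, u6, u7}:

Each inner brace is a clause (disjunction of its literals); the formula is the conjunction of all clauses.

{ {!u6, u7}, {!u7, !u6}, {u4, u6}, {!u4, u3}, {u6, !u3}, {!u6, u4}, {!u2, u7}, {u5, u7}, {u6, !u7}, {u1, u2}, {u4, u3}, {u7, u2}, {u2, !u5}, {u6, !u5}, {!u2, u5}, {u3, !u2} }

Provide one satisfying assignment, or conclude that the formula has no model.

UNSATISFIABLE

Try u6 = false.
From the singleton clause (u4), u4 = true.
From the singleton clause (u3), u3 = true.
That conflicts with the unit clause (!u3).
Undo u6 and try u6 = true.
From the singleton clause (u7), u7 = true.
That conflicts with the unit clause (!u7).
Either choice for u6 ends in contradiction.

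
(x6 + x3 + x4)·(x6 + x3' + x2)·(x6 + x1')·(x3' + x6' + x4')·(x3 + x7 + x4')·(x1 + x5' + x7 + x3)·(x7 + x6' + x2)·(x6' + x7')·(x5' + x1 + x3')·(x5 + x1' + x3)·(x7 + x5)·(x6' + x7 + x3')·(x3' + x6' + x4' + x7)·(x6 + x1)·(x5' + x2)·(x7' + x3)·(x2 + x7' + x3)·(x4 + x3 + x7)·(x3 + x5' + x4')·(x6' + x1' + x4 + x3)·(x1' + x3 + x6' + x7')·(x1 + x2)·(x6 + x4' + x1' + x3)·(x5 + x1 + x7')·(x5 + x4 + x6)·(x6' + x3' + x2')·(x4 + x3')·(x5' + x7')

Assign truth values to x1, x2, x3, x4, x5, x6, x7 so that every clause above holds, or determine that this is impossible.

UNSATISFIABLE

Suppose x6 = 1.
From the singleton clause (x7'), x7 = 0.
From the singleton clause (x2), x2 = 1.
From the singleton clause (x5), x5 = 1.
From the singleton clause (x3'), x3 = 0.
From the singleton clause (x4'), x4 = 0.
Now (x4) is unsatisfied and unit — conflict.
That branch fails; take x6 = 0 instead.
From the singleton clause (x1'), x1 = 0.
Now (x1) is unsatisfied and unit — conflict.
Either choice for x6 ends in contradiction.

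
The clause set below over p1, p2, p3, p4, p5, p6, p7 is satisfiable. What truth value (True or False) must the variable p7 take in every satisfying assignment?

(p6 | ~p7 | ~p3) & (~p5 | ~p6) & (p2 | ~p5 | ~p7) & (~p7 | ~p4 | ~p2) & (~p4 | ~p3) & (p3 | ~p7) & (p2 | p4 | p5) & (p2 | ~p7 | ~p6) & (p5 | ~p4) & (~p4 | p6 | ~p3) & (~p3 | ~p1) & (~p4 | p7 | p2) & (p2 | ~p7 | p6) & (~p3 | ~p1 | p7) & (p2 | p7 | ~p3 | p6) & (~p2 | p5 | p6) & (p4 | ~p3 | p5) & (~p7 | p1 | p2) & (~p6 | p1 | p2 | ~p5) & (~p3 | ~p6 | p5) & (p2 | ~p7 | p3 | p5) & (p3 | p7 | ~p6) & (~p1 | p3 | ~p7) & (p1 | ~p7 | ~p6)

Suppose p7 = 1.
(p3) alone gives p3 = 1.
(p6) alone gives p6 = 1.
(~p5) alone gives p5 = 0.
That conflicts with the unit clause (p5).
So every satisfying assignment has p7 = False.

False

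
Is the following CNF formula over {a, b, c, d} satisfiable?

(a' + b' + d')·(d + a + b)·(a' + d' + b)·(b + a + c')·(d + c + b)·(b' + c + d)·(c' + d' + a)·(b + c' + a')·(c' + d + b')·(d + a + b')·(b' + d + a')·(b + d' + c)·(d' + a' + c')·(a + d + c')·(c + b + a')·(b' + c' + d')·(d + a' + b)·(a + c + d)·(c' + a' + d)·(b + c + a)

Try a = 0.
Try d = 1.
Unit clause (c') forces c = 0.
Unit clause (b) forces b = 1.
This assignment satisfies each clause.
A satisfying assignment: a ↦ 0, b ↦ 1, c ↦ 0, d ↦ 1.

Yes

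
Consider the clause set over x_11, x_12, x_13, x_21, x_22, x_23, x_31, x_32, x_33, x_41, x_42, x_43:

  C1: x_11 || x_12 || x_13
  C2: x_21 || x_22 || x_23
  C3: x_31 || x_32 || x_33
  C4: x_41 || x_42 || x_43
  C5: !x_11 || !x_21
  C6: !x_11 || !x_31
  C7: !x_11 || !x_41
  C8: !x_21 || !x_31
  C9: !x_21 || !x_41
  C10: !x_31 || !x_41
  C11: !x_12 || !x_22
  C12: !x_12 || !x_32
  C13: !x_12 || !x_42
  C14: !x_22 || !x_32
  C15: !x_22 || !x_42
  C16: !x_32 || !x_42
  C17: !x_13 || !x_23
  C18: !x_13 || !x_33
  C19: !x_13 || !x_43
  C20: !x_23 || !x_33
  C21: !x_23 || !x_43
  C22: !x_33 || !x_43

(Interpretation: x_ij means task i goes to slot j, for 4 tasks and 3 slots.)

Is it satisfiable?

Try x_11 = false.
Try x_12 = true.
(!x_22) alone gives x_22 = false.
(!x_32) alone gives x_32 = false.
(!x_42) alone gives x_42 = false.
Try x_21 = true.
(!x_31) alone gives x_31 = false.
(x_33) alone gives x_33 = true.
(!x_41) alone gives x_41 = false.
(x_43) alone gives x_43 = true.
But (!x_43) is also a unit clause — contradiction.
So x_21 must be the other value — set x_21 = false.
(x_23) alone gives x_23 = true.
(!x_13) alone gives x_13 = false.
(!x_33) alone gives x_33 = false.
(x_31) alone gives x_31 = true.
(!x_41) alone gives x_41 = false.
(x_43) alone gives x_43 = true.
But (!x_43) is also a unit clause — contradiction.
Neither x_21 = true nor x_21 = false works.
So x_12 must be the other value — set x_12 = false.
(x_13) alone gives x_13 = true.
(!x_23) alone gives x_23 = false.
(!x_33) alone gives x_33 = false.
(!x_43) alone gives x_43 = false.
Try x_21 = true.
(!x_31) alone gives x_31 = false.
(x_32) alone gives x_32 = true.
(!x_41) alone gives x_41 = false.
(x_42) alone gives x_42 = true.
But (!x_42) is also a unit clause — contradiction.
So x_21 must be the other value — set x_21 = false.
(x_22) alone gives x_22 = true.
(!x_32) alone gives x_32 = false.
(x_31) alone gives x_31 = true.
(!x_41) alone gives x_41 = false.
(x_42) alone gives x_42 = true.
But (!x_42) is also a unit clause — contradiction.
Neither x_21 = true nor x_21 = false works.
Neither x_12 = true nor x_12 = false works.
So x_11 must be the other value — set x_11 = true.
(!x_21) alone gives x_21 = false.
(!x_31) alone gives x_31 = false.
(!x_41) alone gives x_41 = false.
Try x_22 = true.
(!x_12) alone gives x_12 = false.
(!x_32) alone gives x_32 = false.
(x_33) alone gives x_33 = true.
(!x_42) alone gives x_42 = false.
(x_43) alone gives x_43 = true.
But (!x_43) is also a unit clause — contradiction.
So x_22 must be the other value — set x_22 = false.
(x_23) alone gives x_23 = true.
(!x_13) alone gives x_13 = false.
(!x_33) alone gives x_33 = false.
(x_32) alone gives x_32 = true.
(!x_12) alone gives x_12 = false.
(!x_42) alone gives x_42 = false.
(x_43) alone gives x_43 = true.
But (!x_43) is also a unit clause — contradiction.
Neither x_22 = true nor x_22 = false works.
Neither x_11 = true nor x_11 = false works.
No assignment satisfies every clause.

No, unsatisfiable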